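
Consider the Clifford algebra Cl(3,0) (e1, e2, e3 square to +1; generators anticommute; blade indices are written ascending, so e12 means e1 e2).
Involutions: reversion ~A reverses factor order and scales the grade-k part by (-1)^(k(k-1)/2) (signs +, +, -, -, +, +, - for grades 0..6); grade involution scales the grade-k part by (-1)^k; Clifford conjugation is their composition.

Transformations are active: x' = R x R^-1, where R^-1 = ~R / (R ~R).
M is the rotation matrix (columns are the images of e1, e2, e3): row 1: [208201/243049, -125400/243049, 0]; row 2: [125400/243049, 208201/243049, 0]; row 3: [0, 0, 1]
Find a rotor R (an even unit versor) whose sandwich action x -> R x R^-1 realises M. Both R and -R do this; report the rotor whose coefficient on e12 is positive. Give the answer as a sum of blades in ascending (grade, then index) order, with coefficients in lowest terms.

Method: write R = a + b12*e12 + b13*e13 + b23*e23 with a^2 + b12^2 + b13^2 + b23^2 = 1 (so R^-1 = ~R). Expanding the columns R e_j ~R gives tr M = 4a^2 - 1 and, from the antisymmetric part, M21 - M12 = -4a*b12, M13 - M31 = 4a*b13, M32 - M23 = -4a*b23.
Here tr M = 659451/243049, so a^2 = (1 + tr M)/4 = 225625/243049 and a = ±475/493. Taking a = 475/493: M21 - M12 = 250800/243049, M13 - M31 = 0, M32 - M23 = 0, giving b12 = -132/493, b13 = 0, b23 = 0, i.e. R = 475/493 - 132/493*e12.
Its e12 coefficient is negative, so report the other preimage -R.
Answer: -475/493 + 132/493*e12. Sheet selection: the two-to-one cover makes ±R indistinguishable at the matrix level (trace 659451/243049), so uniqueness comes from the required sign on e12.


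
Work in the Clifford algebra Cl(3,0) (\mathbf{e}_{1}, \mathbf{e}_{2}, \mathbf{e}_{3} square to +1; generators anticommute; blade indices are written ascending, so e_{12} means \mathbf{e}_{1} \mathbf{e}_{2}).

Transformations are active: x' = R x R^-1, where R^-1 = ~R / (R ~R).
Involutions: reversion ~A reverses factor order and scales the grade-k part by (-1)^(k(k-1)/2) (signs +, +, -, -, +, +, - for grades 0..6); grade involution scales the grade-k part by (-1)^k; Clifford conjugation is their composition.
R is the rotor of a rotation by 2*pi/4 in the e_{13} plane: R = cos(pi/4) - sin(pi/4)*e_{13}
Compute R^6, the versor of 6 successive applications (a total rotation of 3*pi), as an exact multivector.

Rotor phase runs at HALF the rotation angle; powers of one rotor simply add phase, so after 6 steps in e_{13} the phase is 6*pi/4 = \frac{3 \pi}{2} and R^6 = cos(\frac{3 \pi}{2}) - sin(\frac{3 \pi}{2})*e_{13}.
cos(\frac{3 \pi}{2}) = 0 and sin(\frac{3 \pi}{2}) = -1, so R^6 = e_{13}. The net rotation is 1*pi (after discarding 1 full turn, each of which contributes a factor -1 to the rotor); the rotor keeps the half-angle phase exactly.
Answer: e_{13}


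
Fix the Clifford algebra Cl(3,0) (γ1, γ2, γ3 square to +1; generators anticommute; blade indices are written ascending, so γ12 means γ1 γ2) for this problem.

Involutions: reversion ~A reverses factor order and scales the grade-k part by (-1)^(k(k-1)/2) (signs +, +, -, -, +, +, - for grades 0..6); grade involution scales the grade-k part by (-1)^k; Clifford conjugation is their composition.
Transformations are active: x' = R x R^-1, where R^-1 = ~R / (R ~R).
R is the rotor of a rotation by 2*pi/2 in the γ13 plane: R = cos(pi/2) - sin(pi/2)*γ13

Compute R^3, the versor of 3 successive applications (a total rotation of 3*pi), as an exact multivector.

Half-angle bookkeeping: 3 applications in γ13 add up to rotor phase 3*pi/2 = 3*pi/2, so R^3 = cos(3*pi/2) - sin(3*pi/2)*γ13.
cos(3*pi/2) = 0 and sin(3*pi/2) = -1, so R^3 = γ13. The net rotation is 1*pi (after discarding 1 full turn, each of which contributes a factor -1 to the rotor); the rotor keeps the half-angle phase exactly.
Answer: γ13


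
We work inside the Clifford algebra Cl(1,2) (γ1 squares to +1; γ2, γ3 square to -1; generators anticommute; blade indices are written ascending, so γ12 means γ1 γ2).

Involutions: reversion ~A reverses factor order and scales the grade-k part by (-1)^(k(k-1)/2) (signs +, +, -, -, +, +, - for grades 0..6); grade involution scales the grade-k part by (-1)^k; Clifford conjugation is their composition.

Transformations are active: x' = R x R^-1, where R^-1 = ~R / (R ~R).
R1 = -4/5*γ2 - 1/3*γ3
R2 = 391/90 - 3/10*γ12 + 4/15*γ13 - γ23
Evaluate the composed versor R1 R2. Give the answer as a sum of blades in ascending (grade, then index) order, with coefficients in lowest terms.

Distribute over the terms of R1 (each basis-blade product reordered to ascending indices, repeated generators contracted through their squares):
(-4/5*γ2) R2 = 6/25*γ1 - 782/225*γ2 - 4/5*γ3 + 16/75*γ123
(-1/3*γ3) R2 = -4/45*γ1 + 1/3*γ2 - 391/270*γ3 + 1/10*γ123
Summing the partial products and collecting blades:
Answer: 34/225*γ1 - 707/225*γ2 - 607/270*γ3 + 47/150*γ123


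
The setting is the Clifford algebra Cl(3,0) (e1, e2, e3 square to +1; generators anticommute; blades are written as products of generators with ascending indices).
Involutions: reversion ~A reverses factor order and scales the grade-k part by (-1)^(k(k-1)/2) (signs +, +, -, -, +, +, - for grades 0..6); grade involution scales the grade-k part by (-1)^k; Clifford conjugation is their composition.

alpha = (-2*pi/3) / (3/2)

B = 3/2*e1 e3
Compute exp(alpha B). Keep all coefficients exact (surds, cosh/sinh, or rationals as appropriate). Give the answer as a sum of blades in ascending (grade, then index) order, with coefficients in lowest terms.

B^2 = (3/2)^2*(e1 e3)^2 = 9/4*(-1) = -9/4 (a basis 2-blade squares to minus the product of its generators' squares).
B^2 = -9/4 — a negative square means the series sums to a rotation: l = 3/2, alpha*l = -2*pi/3, so exp(alpha B) = cos(-2*pi/3) + (sin(-2*pi/3)/(3/2))*B = -1/2 + (-sqrt(3)/3)*B.
Answer: -1/2 - sqrt(3)/2*e1 e3


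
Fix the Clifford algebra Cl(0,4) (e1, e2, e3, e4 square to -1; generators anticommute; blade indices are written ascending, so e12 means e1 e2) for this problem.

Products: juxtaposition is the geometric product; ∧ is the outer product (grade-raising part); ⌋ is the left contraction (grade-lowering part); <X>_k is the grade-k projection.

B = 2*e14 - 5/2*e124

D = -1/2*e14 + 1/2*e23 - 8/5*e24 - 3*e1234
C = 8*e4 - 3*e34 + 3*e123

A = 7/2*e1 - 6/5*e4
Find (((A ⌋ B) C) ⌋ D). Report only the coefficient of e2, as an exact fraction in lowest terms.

step 1: -12/5*e1 - 7*e4 - 3*e12 + 35/4*e24
step 2: 56 - 70*e2 + 30*e3 - 96/5*e14 - 381/20*e23 - 24*e124 - 381/20*e134 + 30*e1234
step 3: -3603/40 + 1443/20*e2 - 37*e3 - 112*e4 - 1703/20*e14 - 148/5*e23 - 448/5*e24 + 90*e124 + 210*e134 - 168*e1234
Answer: 1443/20


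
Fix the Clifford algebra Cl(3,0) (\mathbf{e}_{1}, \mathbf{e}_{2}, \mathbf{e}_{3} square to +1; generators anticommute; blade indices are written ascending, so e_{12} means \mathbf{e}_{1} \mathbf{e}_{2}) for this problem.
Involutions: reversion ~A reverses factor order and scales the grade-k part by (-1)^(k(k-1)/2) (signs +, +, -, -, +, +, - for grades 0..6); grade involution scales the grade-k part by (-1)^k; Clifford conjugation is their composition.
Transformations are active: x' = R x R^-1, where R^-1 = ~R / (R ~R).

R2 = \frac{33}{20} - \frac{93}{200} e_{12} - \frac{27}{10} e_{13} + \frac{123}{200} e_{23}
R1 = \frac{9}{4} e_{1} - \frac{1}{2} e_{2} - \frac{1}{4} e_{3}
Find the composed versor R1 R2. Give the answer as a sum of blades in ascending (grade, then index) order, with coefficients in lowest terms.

Distribute over the terms of R1 (each basis-blade product reordered to ascending indices, repeated generators contracted through their squares):
(\frac{9}{4} e_{1}) R2 = \frac{297}{80} e_{1} - \frac{837}{800} e_{2} - \frac{243}{40} e_{3} + \frac{1107}{800} e_{123}
(-\frac{1}{2} e_{2}) R2 = -\frac{93}{400} e_{1} - \frac{33}{40} e_{2} - \frac{123}{400} e_{3} - \frac{27}{20} e_{123}
(-\frac{1}{4} e_{3}) R2 = -\frac{27}{40} e_{1} + \frac{123}{800} e_{2} - \frac{33}{80} e_{3} + \frac{93}{800} e_{123}
Summing the partial products and collecting blades:
Answer: \frac{561}{200} e_{1} - \frac{687}{400} e_{2} - \frac{1359}{200} e_{3} + \frac{3}{20} e_{123}


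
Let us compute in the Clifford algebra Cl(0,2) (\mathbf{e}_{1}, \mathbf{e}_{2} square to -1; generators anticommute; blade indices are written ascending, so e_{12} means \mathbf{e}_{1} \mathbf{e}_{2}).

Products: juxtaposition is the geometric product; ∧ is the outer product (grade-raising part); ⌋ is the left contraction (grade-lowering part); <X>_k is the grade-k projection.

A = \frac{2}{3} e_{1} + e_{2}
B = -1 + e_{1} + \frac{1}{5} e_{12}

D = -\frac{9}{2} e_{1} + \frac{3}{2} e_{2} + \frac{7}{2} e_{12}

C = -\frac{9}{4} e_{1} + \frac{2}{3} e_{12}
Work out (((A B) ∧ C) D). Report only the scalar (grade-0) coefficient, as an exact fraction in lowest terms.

step 1: -\frac{2}{3} - \frac{7}{15} e_{1} - \frac{17}{15} e_{2} - e_{12}
step 2: \frac{3}{2} e_{1} - \frac{539}{180} e_{12}
step 3: \frac{6203}{360} + \frac{539}{120} e_{1} + \frac{329}{40} e_{2} + \frac{9}{4} e_{12}
Answer: \frac{6203}{360}


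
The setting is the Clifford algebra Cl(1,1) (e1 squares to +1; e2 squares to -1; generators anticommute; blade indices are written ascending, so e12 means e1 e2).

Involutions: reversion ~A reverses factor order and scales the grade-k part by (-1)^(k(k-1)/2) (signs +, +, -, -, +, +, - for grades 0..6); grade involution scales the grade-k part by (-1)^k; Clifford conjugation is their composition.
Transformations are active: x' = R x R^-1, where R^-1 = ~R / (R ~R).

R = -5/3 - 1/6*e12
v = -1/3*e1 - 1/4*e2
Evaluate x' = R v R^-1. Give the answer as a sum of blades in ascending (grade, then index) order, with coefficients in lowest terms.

~R = -5/3 + 1/6*e12, and R ~R = 11/4, so R^-1 = ~R / (11/4).
R v = 37/72*e1 + 13/36*e2
Answer: -86/297*e1 - 223/1188*e2


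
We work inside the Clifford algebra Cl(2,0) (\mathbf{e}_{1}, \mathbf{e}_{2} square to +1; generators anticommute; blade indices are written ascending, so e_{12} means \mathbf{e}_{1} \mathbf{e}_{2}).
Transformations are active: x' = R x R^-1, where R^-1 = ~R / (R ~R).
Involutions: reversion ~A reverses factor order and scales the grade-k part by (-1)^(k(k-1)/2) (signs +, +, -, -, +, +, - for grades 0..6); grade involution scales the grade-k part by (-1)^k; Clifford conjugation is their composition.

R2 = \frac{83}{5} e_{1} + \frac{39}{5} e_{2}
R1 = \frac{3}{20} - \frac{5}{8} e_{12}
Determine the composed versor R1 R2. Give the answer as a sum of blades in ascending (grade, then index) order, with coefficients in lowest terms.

Distribute over the terms of R1 (each basis-blade product reordered to ascending indices, repeated generators contracted through their squares):
(\frac{3}{20}) R2 = \frac{249}{100} e_{1} + \frac{117}{100} e_{2}
(-\frac{5}{8} e_{12}) R2 = -\frac{39}{8} e_{1} + \frac{83}{8} e_{2}
Summing the partial products and collecting blades:
Answer: -\frac{477}{200} e_{1} + \frac{2309}{200} e_{2}


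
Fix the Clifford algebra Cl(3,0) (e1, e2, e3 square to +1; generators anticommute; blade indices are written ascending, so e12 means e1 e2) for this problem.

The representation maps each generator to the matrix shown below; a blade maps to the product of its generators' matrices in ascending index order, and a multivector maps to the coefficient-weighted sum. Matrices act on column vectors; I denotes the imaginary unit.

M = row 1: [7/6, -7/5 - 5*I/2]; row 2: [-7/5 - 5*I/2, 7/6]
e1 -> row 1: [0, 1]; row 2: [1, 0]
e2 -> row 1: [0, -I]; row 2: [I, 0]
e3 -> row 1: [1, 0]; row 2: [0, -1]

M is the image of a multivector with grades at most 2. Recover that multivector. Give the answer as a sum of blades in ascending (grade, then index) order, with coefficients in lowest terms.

Method: 1, rho(e1), rho(e2), rho(e3) form a trace-orthogonal basis of the 2x2 complex matrices (tr(X Y) = 2 if X = Y, else 0), so M = m0*1 + m1*rho(e1) + m2*rho(e2) + m3*rho(e3) with m0 = tr(M)/2 = 7/6, m1 = tr(M rho(e1))/2 = -7/5 - 5*I/2, m2 = tr(M rho(e2))/2 = 0, m3 = tr(M rho(e3))/2 = 0.
Multiplying table entries, the bivector images are rho(e12) = I*rho(e3), rho(e13) = -I*rho(e2), rho(e23) = I*rho(e1); with real blade coefficients the real parts of m0..m3 are the coefficients of 1, e1, e2, e3 and the imaginary parts give the bivectors (e23: Im m1, e13: -Im m2, e12: Im m3).
Answer: 7/6 - 7/5*e1 - 5/2*e23


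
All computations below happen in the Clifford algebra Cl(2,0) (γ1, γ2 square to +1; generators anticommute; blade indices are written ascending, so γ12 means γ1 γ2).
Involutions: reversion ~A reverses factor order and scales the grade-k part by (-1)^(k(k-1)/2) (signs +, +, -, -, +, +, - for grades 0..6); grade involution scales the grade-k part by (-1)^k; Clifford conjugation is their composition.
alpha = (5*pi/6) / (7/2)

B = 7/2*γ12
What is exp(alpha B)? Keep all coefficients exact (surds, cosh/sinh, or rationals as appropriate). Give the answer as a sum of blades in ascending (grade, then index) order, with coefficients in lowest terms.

B^2 = (7/2)^2*(γ12)^2 = 49/4*(-1) = -49/4 (a basis 2-blade squares to minus the product of its generators' squares).
B^2 = -49/4 — circular case — the even/odd split gives cos and sin: l = 7/2, alpha*l = 5*pi/6, so exp(alpha B) = cos(5*pi/6) + (sin(5*pi/6)/(7/2))*B = -sqrt(3)/2 + (1/7)*B.
Answer: -sqrt(3)/2 + 1/2*γ12


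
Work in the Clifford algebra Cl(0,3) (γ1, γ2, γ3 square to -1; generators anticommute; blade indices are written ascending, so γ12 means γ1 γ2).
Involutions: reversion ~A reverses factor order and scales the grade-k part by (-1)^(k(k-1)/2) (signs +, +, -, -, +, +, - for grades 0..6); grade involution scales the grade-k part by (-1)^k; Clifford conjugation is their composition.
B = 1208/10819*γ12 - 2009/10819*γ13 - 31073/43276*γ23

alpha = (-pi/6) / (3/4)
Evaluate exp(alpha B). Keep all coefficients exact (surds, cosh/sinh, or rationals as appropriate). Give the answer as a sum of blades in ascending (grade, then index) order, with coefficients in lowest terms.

B^2 term by term: the squares give (1208/10819)^2*(γ12)^2 + (-2009/10819)^2*(γ13)^2 + (-31073/43276)^2*(γ23)^2 = 1459264/117050761*(-1) + 4036081/117050761*(-1) + 965531329/1872812176*(-1) = -9/16 (each basis 2-blade squares to minus the product of its generators' squares); cross terms between blades sharing an index anticommute and cancel. So B^2 = -9/16.
B^2 = -9/16 — since the square is negative, the closed form is circular: l = 3/4, alpha*l = -pi/6, so exp(alpha B) = cos(-pi/6) + (sin(-pi/6)/(3/4))*B = sqrt(3)/2 + (-2/3)*B.
Answer: sqrt(3)/2 - 2416/32457*γ12 + 4018/32457*γ13 + 31073/64914*γ23


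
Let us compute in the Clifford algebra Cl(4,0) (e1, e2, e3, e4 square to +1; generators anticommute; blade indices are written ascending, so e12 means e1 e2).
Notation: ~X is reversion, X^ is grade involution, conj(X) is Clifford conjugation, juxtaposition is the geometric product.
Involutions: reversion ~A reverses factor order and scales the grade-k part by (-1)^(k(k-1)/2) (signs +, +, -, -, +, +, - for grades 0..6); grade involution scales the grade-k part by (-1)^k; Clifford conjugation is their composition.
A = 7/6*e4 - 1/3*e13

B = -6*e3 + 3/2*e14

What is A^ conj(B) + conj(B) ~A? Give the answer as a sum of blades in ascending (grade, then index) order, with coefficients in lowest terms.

first term: -15/4*e1 + 13/2*e34
second term: -15/4*e1 + 13/2*e34
Answer: -15/2*e1 + 13*e34


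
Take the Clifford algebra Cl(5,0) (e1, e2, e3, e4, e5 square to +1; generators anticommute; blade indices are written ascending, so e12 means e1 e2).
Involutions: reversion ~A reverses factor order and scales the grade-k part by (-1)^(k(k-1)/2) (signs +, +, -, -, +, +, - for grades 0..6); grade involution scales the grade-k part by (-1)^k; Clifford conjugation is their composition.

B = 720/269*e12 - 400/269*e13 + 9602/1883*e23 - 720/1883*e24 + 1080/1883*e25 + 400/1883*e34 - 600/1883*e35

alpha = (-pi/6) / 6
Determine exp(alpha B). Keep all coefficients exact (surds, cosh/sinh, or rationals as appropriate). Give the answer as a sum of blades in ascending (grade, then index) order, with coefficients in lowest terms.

B^2 term by term: the squares give (720/269)^2*(e12)^2 + (-400/269)^2*(e13)^2 + (9602/1883)^2*(e23)^2 + (-720/1883)^2*(e24)^2 + (1080/1883)^2*(e25)^2 + (400/1883)^2*(e34)^2 + (-600/1883)^2*(e35)^2 = 518400/72361*(-1) + 160000/72361*(-1) + 92198404/3545689*(-1) + 518400/3545689*(-1) + 1166400/3545689*(-1) + 160000/3545689*(-1) + 360000/3545689*(-1) = -36 (each basis 2-blade squares to minus the product of its generators' squares); cross terms between blades sharing an index anticommute and cancel; the commuting (index-disjoint) pairs give grade-4 terms 2*c*c'*(blade product), which cancel blade by blade — e1234: 576000/506527 - 576000/506527 = 0; e1235: -864000/506527 + 864000/506527 = 0; e2345: -864000/3545689 + 864000/3545689 = 0 — confirming B is simple. So B^2 = -36.
B^2 = -36 — the negative square puts this in the circular regime; l = 6, alpha*l = -pi/6, so exp(alpha B) = cos(-pi/6) + (sin(-pi/6)/6)*B = sqrt(3)/2 + (-1/12)*B.
Answer: sqrt(3)/2 - 60/269*e12 + 100/807*e13 - 4801/11298*e23 + 60/1883*e24 - 90/1883*e25 - 100/5649*e34 + 50/1883*e35


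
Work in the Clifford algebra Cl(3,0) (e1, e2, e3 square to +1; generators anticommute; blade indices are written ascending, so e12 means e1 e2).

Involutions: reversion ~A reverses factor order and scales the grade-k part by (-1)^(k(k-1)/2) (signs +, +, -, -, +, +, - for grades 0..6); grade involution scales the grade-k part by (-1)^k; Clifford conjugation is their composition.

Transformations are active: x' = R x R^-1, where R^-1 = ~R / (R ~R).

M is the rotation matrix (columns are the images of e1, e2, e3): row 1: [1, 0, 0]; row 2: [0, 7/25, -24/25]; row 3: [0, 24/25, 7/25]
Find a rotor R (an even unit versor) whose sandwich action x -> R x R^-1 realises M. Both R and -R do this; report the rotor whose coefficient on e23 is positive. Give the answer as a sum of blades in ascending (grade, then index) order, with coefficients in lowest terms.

Method: write R = a + b12*e12 + b13*e13 + b23*e23 with a^2 + b12^2 + b13^2 + b23^2 = 1 (so R^-1 = ~R). Expanding the columns R e_j ~R gives tr M = 4a^2 - 1 and, from the antisymmetric part, M21 - M12 = -4a*b12, M13 - M31 = 4a*b13, M32 - M23 = -4a*b23.
Here tr M = 39/25, so a^2 = (1 + tr M)/4 = 16/25 and a = ±4/5. Taking a = 4/5: M21 - M12 = 0, M13 - M31 = 0, M32 - M23 = 48/25, giving b12 = 0, b13 = 0, b23 = -3/5, i.e. R = 4/5 - 3/5*e23.
Its e23 coefficient is negative, so report the other preimage -R.
Answer: -4/5 + 3/5*e23. Note: both R and -R realise this M (trace 39/25); the covering map identifies them, and the e23-coefficient sign is the tie-breaker.


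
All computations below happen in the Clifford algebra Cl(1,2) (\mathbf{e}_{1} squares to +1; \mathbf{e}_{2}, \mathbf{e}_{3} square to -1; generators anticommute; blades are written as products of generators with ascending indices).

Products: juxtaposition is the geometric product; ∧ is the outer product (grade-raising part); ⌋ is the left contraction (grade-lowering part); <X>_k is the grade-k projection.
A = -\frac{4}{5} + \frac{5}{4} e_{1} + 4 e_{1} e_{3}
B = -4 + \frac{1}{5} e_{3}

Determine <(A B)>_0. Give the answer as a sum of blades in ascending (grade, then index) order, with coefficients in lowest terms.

step 1: \frac{16}{5} - \frac{29}{5} e_{1} - \frac{4}{25} e_{3} - \frac{63}{4} e_{1} e_{3}
step 2: \frac{16}{5}
Answer: \frac{16}{5}


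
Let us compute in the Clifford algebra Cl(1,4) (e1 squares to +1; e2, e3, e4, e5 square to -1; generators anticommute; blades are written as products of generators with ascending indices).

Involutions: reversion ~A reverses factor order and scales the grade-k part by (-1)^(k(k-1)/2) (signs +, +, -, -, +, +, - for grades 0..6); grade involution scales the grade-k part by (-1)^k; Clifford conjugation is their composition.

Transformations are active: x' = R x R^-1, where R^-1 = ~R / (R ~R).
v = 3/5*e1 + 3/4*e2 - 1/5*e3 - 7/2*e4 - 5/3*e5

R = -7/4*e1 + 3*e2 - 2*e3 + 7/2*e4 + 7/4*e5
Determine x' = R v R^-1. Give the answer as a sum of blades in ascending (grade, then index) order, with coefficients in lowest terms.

~R = -7/4*e1 + 3*e2 - 2*e3 + 7/2*e4 + 7/4*e5, and R ~R = -101/4, so R^-1 = ~R / (-101/4).
R v = 172/15 - 249/80*e1 e2 + 31/20*e1 e3 + 161/40*e1 e4 + 28/15*e1 e5 + 9/10*e2 e3 - 105/8*e2 e4 - 101/16*e2 e5 + 77/10*e3 e4 + 221/60*e3 e5 + 7/24*e4 e5
Answer: 1499/1515*e1 - 7019/2020*e2 + 611/303*e3 + 973/3030*e4 + 39/505*e5


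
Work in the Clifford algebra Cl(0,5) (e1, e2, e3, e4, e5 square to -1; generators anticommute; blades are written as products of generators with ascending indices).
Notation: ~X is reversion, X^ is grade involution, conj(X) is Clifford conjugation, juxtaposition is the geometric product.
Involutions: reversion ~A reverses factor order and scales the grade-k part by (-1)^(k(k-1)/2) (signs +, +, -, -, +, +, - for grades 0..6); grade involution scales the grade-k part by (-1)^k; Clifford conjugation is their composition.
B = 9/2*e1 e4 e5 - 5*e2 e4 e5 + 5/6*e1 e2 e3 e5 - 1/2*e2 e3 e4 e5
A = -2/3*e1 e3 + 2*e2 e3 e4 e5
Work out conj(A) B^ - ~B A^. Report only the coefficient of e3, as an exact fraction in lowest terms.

first term: -1 - 10*e3 + 5/3*e1 e4 + 5/9*e2 e5 + 9*e1 e2 e3 - 3*e3 e4 e5 - 1/3*e1 e2 e4 e5 - 10/3*e1 e2 e3 e4 e5
second term: -1 + 10*e3 - 5/3*e1 e4 - 5/9*e2 e5 + 9*e1 e2 e3 - 3*e3 e4 e5 - 1/3*e1 e2 e4 e5 + 10/3*e1 e2 e3 e4 e5
Answer: -20


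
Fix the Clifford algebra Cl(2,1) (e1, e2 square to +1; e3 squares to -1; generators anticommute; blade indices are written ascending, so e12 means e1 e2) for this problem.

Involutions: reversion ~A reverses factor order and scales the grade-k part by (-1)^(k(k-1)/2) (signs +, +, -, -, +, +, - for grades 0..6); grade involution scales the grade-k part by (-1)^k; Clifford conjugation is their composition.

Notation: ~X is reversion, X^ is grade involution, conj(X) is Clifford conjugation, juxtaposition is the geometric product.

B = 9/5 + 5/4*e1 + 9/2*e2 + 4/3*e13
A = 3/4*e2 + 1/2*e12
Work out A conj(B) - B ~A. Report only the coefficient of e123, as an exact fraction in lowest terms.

first term: -27/8 - 9/4*e1 + 79/40*e2 + 147/80*e12 + 2/3*e23 + e123
second term: 27/8 + 9/4*e1 + 29/40*e2 + 3/80*e12 - 2/3*e23 - e123
Answer: 2


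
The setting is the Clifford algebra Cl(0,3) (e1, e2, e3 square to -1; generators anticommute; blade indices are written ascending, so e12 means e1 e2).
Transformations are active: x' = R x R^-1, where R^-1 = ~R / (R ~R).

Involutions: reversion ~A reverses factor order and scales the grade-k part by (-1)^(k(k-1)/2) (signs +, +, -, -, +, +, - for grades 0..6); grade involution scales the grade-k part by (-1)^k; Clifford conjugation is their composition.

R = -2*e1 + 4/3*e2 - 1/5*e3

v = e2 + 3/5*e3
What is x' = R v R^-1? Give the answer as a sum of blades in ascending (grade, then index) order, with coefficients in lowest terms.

~R = -2*e1 + 4/3*e2 - 1/5*e3, and R ~R = -1309/225, so R^-1 = ~R / (-1309/225).
R v = -91/75 - 2*e12 - 6/5*e13 + e23
Answer: -156/187*e1 - 83/187*e2 - 639/935*e3


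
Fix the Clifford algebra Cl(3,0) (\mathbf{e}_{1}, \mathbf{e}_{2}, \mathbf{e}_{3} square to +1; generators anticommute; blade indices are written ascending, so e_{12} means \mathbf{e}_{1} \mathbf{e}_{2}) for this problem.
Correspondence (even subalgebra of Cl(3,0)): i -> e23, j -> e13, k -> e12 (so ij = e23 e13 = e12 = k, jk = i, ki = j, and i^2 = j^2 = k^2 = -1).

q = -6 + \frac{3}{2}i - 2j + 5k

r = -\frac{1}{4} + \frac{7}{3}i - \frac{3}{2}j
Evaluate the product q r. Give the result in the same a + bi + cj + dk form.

In blades: q = -6 + 5 e_{12} - 2 e_{13} + \frac{3}{2} e_{23}, r = -\frac{1}{4} - \frac{3}{2} e_{13} + \frac{7}{3} e_{23}.
Distribute q over r term by term (generator squares from the signature, products reordered to ascending indices): (-6)*r = \frac{3}{2} + 9 e_{13} - 14 e_{23}; (5 e_{12})*r = -\frac{5}{4} e_{12} + \frac{35}{3} e_{13} + \frac{15}{2} e_{23}; (-2 e_{13})*r = -3 + \frac{14}{3} e_{12} + \frac{1}{2} e_{13}; (\frac{3}{2} e_{23})*r = -\frac{7}{2} - \frac{9}{4} e_{12} - \frac{3}{8} e_{23}.
Sum: -5 + \frac{7}{6} e_{12} + \frac{127}{6} e_{13} - \frac{55}{8} e_{23}; translating back through the correspondence:
Answer: -5 - \frac{55}{8}i + \frac{127}{6}j + \frac{7}{6}k


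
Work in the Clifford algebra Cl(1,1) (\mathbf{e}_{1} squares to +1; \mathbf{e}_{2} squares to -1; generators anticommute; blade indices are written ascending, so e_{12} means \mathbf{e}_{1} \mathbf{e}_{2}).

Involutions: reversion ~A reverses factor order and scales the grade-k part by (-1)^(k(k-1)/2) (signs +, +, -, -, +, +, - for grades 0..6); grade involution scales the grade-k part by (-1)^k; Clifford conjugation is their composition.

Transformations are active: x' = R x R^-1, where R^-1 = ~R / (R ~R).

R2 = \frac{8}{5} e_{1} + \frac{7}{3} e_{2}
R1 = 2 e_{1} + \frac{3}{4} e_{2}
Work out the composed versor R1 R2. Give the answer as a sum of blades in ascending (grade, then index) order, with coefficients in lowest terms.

Distribute over the terms of R1 (each basis-blade product reordered to ascending indices, repeated generators contracted through their squares):
(2 e_{1}) R2 = \frac{16}{5} + \frac{14}{3} e_{12}
(\frac{3}{4} e_{2}) R2 = -\frac{7}{4} - \frac{6}{5} e_{12}
Summing the partial products and collecting blades:
Answer: \frac{29}{20} + \frac{52}{15} e_{12}


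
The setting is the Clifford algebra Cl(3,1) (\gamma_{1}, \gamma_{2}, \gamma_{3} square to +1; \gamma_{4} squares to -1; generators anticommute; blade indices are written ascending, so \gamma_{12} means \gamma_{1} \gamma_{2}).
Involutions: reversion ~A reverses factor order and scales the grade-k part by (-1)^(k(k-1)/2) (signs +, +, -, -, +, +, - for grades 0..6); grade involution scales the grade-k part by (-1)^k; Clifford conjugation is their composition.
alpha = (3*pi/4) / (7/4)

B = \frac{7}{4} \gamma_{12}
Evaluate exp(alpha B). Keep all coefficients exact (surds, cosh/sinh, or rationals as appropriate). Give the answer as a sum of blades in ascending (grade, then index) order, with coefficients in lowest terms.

B^2 = (\frac{7}{4})^2*(\gamma_{12})^2 = \frac{49}{16}*(-1) = -\frac{49}{16} (a basis 2-blade squares to minus the product of its generators' squares).
B^2 = -\frac{49}{16} — since the square is negative, the closed form is circular: l = \frac{7}{4}, alpha*l = \frac{3 \pi}{4}, so exp(alpha B) = cos(\frac{3 \pi}{4}) + (sin(\frac{3 \pi}{4})/(\frac{7}{4}))*B = - \frac{\sqrt{2}}{2} + (\frac{2 \sqrt{2}}{7})*B.
Answer: - \frac{\sqrt{2}}{2} + \frac{\sqrt{2}}{2} \gamma_{12}


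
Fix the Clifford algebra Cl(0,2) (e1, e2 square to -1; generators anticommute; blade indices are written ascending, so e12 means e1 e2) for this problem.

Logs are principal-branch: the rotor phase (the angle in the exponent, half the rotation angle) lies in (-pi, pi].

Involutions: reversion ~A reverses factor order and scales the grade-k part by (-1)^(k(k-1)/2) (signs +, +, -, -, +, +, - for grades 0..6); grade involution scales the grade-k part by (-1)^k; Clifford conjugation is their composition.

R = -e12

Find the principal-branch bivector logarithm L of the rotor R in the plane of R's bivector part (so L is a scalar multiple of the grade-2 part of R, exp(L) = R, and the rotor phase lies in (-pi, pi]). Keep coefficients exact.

The scalar part of R is 0, and that scalar determines the rotor phase on the principal branch; recovering the unit plane as bivector-part over sine of the phase gives L = phase * plane.
Concretely: cos(phase) = 0 gives phase = ±pi/2, and since phase/sin(phase) is even the sign is immaterial: L = (phase/sin(phase)) * <R>_2 = (pi/2) * <R>_2.
Answer: -pi/2*e12


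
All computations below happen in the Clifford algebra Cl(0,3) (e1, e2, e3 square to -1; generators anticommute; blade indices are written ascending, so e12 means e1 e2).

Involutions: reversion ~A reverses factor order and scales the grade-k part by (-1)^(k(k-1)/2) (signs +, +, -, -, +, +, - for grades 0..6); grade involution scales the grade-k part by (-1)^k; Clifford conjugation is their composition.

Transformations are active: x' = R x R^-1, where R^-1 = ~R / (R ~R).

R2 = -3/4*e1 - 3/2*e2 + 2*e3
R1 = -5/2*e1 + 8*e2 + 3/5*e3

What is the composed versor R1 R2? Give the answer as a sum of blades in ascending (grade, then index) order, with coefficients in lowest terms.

Distribute over the terms of R1 (each basis-blade product reordered to ascending indices, repeated generators contracted through their squares):
(-5/2*e1) R2 = -15/8 + 15/4*e12 - 5*e13
(8*e2) R2 = 12 + 6*e12 + 16*e23
(3/5*e3) R2 = -6/5 + 9/20*e13 + 9/10*e23
Summing the partial products and collecting blades:
Answer: 357/40 + 39/4*e12 - 91/20*e13 + 169/10*e23


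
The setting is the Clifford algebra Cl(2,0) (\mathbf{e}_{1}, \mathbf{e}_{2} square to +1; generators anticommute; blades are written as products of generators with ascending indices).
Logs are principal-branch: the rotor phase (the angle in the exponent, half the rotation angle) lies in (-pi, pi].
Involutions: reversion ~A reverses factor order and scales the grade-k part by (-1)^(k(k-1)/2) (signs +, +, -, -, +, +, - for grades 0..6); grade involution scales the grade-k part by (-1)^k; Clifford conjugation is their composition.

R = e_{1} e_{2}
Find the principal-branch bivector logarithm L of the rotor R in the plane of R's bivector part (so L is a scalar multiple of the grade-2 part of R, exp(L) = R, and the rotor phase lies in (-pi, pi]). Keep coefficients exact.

The scalar part of R is 0, so the principal-branch rotor phase is pinned; divide the bivector part by its sine to get the unit plane — L is the phase times that plane.
Concretely: cos(phase) = 0 gives phase = ±\frac{\pi}{2}, and since phase/sin(phase) is even the sign is immaterial: L = (phase/sin(phase)) * <R>_2 = (\frac{\pi}{2}) * <R>_2.
Answer: \frac{\pi}{2} e_{1} e_{2}


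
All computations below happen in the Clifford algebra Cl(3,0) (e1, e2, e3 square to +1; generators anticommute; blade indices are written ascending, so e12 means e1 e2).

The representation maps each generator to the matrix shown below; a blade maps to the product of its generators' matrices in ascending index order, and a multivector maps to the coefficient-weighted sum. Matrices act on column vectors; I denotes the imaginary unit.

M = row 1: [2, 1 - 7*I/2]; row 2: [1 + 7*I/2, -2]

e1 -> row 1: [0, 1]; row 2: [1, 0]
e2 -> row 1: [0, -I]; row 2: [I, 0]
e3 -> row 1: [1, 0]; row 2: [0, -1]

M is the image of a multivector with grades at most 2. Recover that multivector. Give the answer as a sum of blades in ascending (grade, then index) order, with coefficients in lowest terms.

Method: 1, rho(e1), rho(e2), rho(e3) form a trace-orthogonal basis of the 2x2 complex matrices (tr(X Y) = 2 if X = Y, else 0), so M = m0*1 + m1*rho(e1) + m2*rho(e2) + m3*rho(e3) with m0 = tr(M)/2 = 0, m1 = tr(M rho(e1))/2 = 1, m2 = tr(M rho(e2))/2 = 7/2, m3 = tr(M rho(e3))/2 = 2.
Multiplying table entries, the bivector images are rho(e12) = I*rho(e3), rho(e13) = -I*rho(e2), rho(e23) = I*rho(e1); with real blade coefficients the real parts of m0..m3 are the coefficients of 1, e1, e2, e3 and the imaginary parts give the bivectors (e23: Im m1, e13: -Im m2, e12: Im m3).
Answer: e1 + 7/2*e2 + 2*e3


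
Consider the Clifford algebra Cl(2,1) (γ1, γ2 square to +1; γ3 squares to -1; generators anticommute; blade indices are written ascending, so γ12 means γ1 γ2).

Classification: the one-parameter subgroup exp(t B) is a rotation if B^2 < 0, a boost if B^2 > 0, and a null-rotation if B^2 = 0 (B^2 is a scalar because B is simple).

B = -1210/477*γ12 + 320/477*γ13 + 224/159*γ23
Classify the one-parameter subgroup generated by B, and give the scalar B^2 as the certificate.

B^2 term by term: the squares give (-1210/477)^2*(γ12)^2 + (320/477)^2*(γ13)^2 + (224/159)^2*(γ23)^2 = 1464100/227529*(-1) + 102400/227529*(+1) + 50176/25281*(+1) = -4 (each basis 2-blade squares to minus the product of its generators' squares); cross terms between blades sharing an index anticommute and cancel. So B^2 = -4.
Answer: rotation, certificate B^2 = -4. B^2 = -4 is basis-independent, so its sign is the whole story.


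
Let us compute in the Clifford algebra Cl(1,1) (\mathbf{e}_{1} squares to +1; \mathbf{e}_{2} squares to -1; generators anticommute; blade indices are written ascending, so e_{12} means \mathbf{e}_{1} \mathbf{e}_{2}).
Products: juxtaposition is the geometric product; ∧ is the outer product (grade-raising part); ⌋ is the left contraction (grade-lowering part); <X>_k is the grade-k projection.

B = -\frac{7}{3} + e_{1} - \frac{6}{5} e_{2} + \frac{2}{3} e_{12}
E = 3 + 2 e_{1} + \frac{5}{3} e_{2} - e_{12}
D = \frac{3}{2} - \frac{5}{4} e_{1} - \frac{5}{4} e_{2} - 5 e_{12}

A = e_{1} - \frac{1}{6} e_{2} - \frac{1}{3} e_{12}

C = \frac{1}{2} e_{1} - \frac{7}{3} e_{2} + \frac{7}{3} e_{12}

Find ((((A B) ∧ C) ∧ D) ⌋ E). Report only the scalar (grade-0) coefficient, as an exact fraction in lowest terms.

step 1: \frac{26}{45} - \frac{128}{45} e_{1} + \frac{25}{18} e_{2} - \frac{23}{90} e_{12}
step 2: \frac{13}{45} e_{1} - \frac{182}{135} e_{2} + \frac{3937}{540} e_{12}
step 3: \frac{13}{30} e_{1} - \frac{91}{45} e_{2} + \frac{9601}{1080} e_{12}
step 4: -\frac{335}{72} + \frac{91}{45} e_{1} - \frac{13}{30} e_{2}
Answer: -\frac{335}{72}


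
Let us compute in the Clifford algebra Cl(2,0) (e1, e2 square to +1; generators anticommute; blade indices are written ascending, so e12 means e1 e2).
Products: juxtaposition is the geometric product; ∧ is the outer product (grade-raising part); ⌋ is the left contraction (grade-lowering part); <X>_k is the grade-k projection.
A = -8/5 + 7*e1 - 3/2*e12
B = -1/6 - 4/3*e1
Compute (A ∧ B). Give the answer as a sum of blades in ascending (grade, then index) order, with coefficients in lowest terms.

step 1: 4/15 + 29/30*e1 + 1/4*e12
Answer: 4/15 + 29/30*e1 + 1/4*e12


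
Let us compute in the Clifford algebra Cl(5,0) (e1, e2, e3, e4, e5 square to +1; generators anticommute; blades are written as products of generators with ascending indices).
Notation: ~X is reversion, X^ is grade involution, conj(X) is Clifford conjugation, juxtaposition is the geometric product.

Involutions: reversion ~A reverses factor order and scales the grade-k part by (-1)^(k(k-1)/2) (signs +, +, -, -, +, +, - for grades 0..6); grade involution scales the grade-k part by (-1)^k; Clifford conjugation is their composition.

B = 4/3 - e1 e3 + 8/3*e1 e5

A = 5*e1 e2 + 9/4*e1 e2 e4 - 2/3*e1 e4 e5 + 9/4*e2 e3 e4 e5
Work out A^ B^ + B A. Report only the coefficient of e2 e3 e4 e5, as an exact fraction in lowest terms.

first term: 16/9*e4 + 20/3*e1 e2 + 5*e2 e3 - 40/3*e2 e5 - 3*e1 e2 e4 + 8/9*e1 e4 e5 - 9/4*e2 e3 e4 - 6*e2 e4 e5 - 2/3*e3 e4 e5 + 6*e1 e2 e3 e4 - 9/4*e1 e2 e4 e5 + 3*e2 e3 e4 e5
second term: -16/9*e4 + 20/3*e1 e2 - 5*e2 e3 + 40/3*e2 e5 + 3*e1 e2 e4 - 8/9*e1 e4 e5 - 9/4*e2 e3 e4 - 6*e2 e4 e5 - 2/3*e3 e4 e5 - 6*e1 e2 e3 e4 + 9/4*e1 e2 e4 e5 + 3*e2 e3 e4 e5
Answer: 6


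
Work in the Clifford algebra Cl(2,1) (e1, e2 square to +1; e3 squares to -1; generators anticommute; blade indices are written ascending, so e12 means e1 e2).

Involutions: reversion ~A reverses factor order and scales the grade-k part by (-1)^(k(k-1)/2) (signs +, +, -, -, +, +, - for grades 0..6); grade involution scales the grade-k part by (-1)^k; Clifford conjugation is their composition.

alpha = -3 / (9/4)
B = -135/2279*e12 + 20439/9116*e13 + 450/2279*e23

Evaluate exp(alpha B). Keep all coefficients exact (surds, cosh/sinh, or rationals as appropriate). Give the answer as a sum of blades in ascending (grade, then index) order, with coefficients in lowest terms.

B^2 term by term: the squares give (-135/2279)^2*(e12)^2 + (20439/9116)^2*(e13)^2 + (450/2279)^2*(e23)^2 = 18225/5193841*(-1) + 417752721/83101456*(+1) + 202500/5193841*(+1) = 81/16 (each basis 2-blade squares to minus the product of its generators' squares); cross terms between blades sharing an index anticommute and cancel. So B^2 = 81/16.
B^2 = 81/16 — the series telescopes hyperbolically here: l = 9/4, alpha*l = -3, so exp(alpha B) = cosh(-3) + (sinh(-3)/(9/4))*B = cosh(3) + (-4*sinh(3)/9)*B.
Answer: cosh(3) + 60*sinh(3)/2279*e12 - 2271*sinh(3)/2279*e13 - 200*sinh(3)/2279*e23


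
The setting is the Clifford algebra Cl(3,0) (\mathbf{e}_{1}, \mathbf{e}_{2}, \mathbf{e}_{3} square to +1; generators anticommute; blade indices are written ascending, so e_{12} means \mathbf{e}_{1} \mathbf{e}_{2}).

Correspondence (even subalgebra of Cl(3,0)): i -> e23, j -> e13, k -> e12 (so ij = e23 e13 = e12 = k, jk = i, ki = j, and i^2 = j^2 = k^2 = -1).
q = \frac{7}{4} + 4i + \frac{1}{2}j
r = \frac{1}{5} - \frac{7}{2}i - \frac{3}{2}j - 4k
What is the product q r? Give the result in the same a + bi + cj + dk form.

In blades: q = \frac{7}{4} + \frac{1}{2} e_{13} + 4 e_{23}, r = \frac{1}{5} - 4 e_{12} - \frac{3}{2} e_{13} - \frac{7}{2} e_{23}.
Distribute q over r term by term (generator squares from the signature, products reordered to ascending indices): (\frac{7}{4})*r = \frac{7}{20} - 7 e_{12} - \frac{21}{8} e_{13} - \frac{49}{8} e_{23}; (\frac{1}{2} e_{13})*r = \frac{3}{4} + \frac{7}{4} e_{12} + \frac{1}{10} e_{13} - 2 e_{23}; (4 e_{23})*r = 14 - 6 e_{12} + 16 e_{13} + \frac{4}{5} e_{23}.
Sum: \frac{151}{10} - \frac{45}{4} e_{12} + \frac{539}{40} e_{13} - \frac{293}{40} e_{23}; translating back through the correspondence:
Answer: \frac{151}{10} - \frac{293}{40}i + \frac{539}{40}j - \frac{45}{4}k


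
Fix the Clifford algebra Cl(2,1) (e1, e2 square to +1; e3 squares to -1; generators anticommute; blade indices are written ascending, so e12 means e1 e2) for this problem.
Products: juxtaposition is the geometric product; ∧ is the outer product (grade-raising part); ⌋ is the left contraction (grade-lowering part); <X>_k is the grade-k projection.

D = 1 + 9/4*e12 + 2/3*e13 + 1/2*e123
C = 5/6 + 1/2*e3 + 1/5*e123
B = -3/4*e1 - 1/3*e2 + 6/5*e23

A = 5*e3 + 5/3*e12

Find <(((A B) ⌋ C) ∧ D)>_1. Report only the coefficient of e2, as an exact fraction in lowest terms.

step 1: -5/9*e1 + 29/4*e2 + 23/4*e13 + 5/3*e23
step 2: 1/3*e1 - 23/20*e2 - 29/20*e13 - 1/9*e23
step 3: 1/3*e1 - 23/20*e2 - 29/20*e13 - 1/9*e23 + 23/30*e123
step 4: 1/3*e1 - 23/20*e2
Answer: -23/20


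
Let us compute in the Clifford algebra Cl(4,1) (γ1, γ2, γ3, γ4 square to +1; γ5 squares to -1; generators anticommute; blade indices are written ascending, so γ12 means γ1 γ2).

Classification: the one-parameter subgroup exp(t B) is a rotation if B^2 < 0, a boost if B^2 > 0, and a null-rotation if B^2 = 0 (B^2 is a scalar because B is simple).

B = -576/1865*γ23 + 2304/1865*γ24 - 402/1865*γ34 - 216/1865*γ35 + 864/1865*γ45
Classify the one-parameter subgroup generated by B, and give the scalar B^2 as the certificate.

B^2 term by term: the squares give (-576/1865)^2*(γ23)^2 + (2304/1865)^2*(γ24)^2 + (-402/1865)^2*(γ34)^2 + (-216/1865)^2*(γ35)^2 + (864/1865)^2*(γ45)^2 = 331776/3478225*(-1) + 5308416/3478225*(-1) + 161604/3478225*(-1) + 46656/3478225*(+1) + 746496/3478225*(+1) = -36/25 (each basis 2-blade squares to minus the product of its generators' squares); cross terms between blades sharing an index anticommute and cancel; the commuting (index-disjoint) pairs give grade-4 terms 2*c*c'*(blade product), which cancel blade by blade — γ2345: -995328/3478225 + 995328/3478225 = 0 — confirming B is simple. So B^2 = -36/25.
Answer: rotation, certificate B^2 = -36/25. One invariant decides it: the square -36/25 survives every conjugation, and its sign is exactly the classification.


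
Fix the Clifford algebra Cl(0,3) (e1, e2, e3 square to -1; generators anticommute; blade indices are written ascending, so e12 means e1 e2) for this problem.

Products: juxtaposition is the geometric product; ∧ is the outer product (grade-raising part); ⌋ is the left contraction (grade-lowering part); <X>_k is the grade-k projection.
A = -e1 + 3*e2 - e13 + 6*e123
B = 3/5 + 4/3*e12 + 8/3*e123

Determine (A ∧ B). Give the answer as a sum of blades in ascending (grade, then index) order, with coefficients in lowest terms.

step 1: -3/5*e1 + 9/5*e2 - 3/5*e13 + 18/5*e123
Answer: -3/5*e1 + 9/5*e2 - 3/5*e13 + 18/5*e123
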